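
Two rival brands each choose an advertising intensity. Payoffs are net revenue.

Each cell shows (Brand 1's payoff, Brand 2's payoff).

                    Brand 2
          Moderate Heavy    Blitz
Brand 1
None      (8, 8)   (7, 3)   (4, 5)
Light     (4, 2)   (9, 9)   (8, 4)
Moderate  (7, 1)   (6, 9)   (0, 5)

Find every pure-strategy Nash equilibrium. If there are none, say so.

(None, Moderate): Brand 1 gets 8, best alternative 7; Brand 2 gets 8, best alternative 5. No profitable deviation — NE.
(None, Heavy): Brand 1 can switch to Light (7 → 9). Not NE.
(None, Blitz): Brand 1 can switch to Light (4 → 8). Not NE.
(Light, Moderate): Brand 1 can switch to None (4 → 8). Not NE.
(Light, Heavy): Brand 1 gets 9, best alternative 7; Brand 2 gets 9, best alternative 4. No profitable deviation — NE.
(Light, Blitz): Brand 2 can switch to Heavy (4 → 9). Not NE.
(Moderate, Moderate): Brand 1 can switch to None (7 → 8). Not NE.
(Moderate, Heavy): Brand 1 can switch to None (6 → 7). Not NE.
(Moderate, Blitz): Brand 1 can switch to None (0 → 4). Not NE.

The pure Nash equilibria are (None, Moderate); (Light, Heavy).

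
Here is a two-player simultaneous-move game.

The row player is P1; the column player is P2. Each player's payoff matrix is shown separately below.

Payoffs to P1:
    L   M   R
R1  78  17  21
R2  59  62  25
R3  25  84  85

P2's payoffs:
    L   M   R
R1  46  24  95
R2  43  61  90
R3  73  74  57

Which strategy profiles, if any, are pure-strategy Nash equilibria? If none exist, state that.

Mark each player's best response to every combination of opponents' strategies; a profile where every player is best-responding is a pure Nash equilibrium.
P1 against L: payoffs 78, 59, 25 → best response R1.
P1 against M: payoffs 17, 62, 84 → best response R3.
P1 against R: payoffs 21, 25, 85 → best response R3.
P2 against R1: payoffs 46, 24, 95 → best response R.
P2 against R2: payoffs 43, 61, 90 → best response R.
P2 against R3: payoffs 73, 74, 57 → best response M.
Mutual best responses: (R3, M).

Pure NE: (R3, M)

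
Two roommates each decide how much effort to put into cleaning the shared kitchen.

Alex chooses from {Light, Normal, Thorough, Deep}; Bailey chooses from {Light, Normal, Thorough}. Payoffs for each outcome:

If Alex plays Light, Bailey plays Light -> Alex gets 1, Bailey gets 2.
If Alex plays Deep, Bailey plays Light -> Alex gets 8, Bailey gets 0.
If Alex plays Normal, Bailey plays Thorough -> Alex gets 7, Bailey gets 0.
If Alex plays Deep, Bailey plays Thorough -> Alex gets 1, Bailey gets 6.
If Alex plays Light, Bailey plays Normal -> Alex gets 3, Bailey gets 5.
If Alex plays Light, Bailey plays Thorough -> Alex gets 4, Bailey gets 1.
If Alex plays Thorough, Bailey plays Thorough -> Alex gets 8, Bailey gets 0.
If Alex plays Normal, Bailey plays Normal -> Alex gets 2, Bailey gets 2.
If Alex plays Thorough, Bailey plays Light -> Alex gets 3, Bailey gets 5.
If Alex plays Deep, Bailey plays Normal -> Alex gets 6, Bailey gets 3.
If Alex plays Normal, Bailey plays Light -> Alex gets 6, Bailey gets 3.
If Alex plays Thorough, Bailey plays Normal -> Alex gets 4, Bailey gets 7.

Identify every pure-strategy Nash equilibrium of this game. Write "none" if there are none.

There is no pure-strategy Nash equilibrium.

For each player, find the best response to each opponent profile; mutual best responses are the pure NE.
Alex against Light: payoffs 1, 6, 3, 8 → best response Deep.
Alex against Normal: payoffs 3, 2, 4, 6 → best response Deep.
Alex against Thorough: payoffs 4, 7, 8, 1 → best response Thorough.
Bailey against Light: payoffs 2, 5, 1 → best response Normal.
Bailey against Normal: payoffs 3, 2, 0 → best response Light.
Bailey against Thorough: payoffs 5, 7, 0 → best response Normal.
Bailey against Deep: payoffs 0, 3, 6 → best response Thorough.
No profile is a mutual best response for all players.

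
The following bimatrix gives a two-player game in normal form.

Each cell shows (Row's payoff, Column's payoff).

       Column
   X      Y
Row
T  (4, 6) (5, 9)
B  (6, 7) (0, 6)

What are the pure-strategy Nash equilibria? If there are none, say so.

Row against X: payoffs 4, 6 → best response B.
Row against Y: payoffs 5, 0 → best response T.
Column against T: payoffs 6, 9 → best response Y.
Column against B: payoffs 7, 6 → best response X.
Mutual best responses: (T, Y); (B, X).

The pure Nash equilibria are (T, Y) and (B, X).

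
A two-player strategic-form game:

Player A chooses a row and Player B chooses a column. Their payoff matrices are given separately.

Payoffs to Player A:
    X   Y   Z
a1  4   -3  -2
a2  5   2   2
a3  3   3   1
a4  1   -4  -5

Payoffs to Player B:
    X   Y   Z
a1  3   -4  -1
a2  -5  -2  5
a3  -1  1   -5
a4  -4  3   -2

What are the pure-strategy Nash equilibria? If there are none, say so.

(a1, X): Player A can switch to a2 (4 → 5). Not NE.
(a1, Y): Player A can switch to a2 (-3 → 2). Not NE.
(a1, Z): Player A can switch to a2 (-2 → 2). Not NE.
(a2, X): Player B can switch to Y (-5 → -2). Not NE.
(a2, Y): Player A can switch to a3 (2 → 3). Not NE.
(a2, Z): Player A gets 2, best alternative 1; Player B gets 5, best alternative -2. No profitable deviation — NE.
(a3, X): Player A can switch to a1 (3 → 4). Not NE.
(a3, Y): Player A gets 3, best alternative 2; Player B gets 1, best alternative -1. No profitable deviation — NE.
(a3, Z): Player A can switch to a2 (1 → 2). Not NE.
(a4, X): Player A can switch to a1 (1 → 4). Not NE.
(The remaining 2 profiles each have a profitable deviation by the same check.)

Pure-strategy Nash equilibria: (a2, Z); (a3, Y)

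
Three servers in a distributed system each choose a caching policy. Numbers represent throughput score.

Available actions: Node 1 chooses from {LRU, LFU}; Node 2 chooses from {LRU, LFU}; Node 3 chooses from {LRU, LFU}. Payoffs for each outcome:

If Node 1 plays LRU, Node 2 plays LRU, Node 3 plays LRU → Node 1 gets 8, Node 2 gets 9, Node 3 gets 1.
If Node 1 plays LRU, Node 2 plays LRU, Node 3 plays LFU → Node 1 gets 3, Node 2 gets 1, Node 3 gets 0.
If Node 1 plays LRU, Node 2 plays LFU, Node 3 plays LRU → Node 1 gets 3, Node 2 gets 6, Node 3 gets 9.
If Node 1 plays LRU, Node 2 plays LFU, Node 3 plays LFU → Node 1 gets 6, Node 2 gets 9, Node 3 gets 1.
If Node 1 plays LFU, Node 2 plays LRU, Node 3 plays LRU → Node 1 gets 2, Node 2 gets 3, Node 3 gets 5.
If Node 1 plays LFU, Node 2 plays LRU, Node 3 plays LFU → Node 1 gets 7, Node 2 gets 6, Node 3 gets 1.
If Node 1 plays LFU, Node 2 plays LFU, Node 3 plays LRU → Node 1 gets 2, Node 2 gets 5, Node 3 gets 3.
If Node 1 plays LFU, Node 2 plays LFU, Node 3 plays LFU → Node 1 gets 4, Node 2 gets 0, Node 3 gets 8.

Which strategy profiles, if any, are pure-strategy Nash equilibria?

Pure NE: (LRU, LRU, LRU)

Node 1 against (LRU, LRU): payoffs 8, 2 → best response LRU.
Node 1 against (LRU, LFU): payoffs 3, 7 → best response LFU.
Node 1 against (LFU, LRU): payoffs 3, 2 → best response LRU.
Node 1 against (LFU, LFU): payoffs 6, 4 → best response LRU.
Node 2 against (LRU, LRU): payoffs 9, 6 → best response LRU.
Node 2 against (LRU, LFU): payoffs 1, 9 → best response LFU.
Node 2 against (LFU, LRU): payoffs 3, 5 → best response LFU.
Node 2 against (LFU, LFU): payoffs 6, 0 → best response LRU.
Node 3 against (LRU, LRU): payoffs 1, 0 → best response LRU.
Node 3 against (LRU, LFU): payoffs 9, 1 → best response LRU.
Node 3 against (LFU, LRU): payoffs 5, 1 → best response LRU.
Node 3 against (LFU, LFU): payoffs 3, 8 → best response LFU.
Mutual best responses: (LRU, LRU, LRU).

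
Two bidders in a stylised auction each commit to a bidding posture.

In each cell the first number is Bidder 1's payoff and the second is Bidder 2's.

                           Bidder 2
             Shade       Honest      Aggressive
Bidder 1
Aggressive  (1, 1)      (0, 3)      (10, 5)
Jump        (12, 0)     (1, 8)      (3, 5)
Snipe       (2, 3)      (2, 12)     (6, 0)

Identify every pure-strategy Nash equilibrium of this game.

Pure-strategy Nash equilibria: (Aggressive, Aggressive); (Snipe, Honest)

For each strategy profile, look for a profitable unilateral deviation.
(Aggressive, Shade): Bidder 1 can switch to Jump (1 → 12). Not NE.
(Aggressive, Honest): Bidder 1 can switch to Jump (0 → 1). Not NE.
(Aggressive, Aggressive): Bidder 1 gets 10, best alternative 6; Bidder 2 gets 5, best alternative 3. No profitable deviation — NE.
(Jump, Shade): Bidder 2 can switch to Honest (0 → 8). Not NE.
(Jump, Honest): Bidder 1 can switch to Snipe (1 → 2). Not NE.
(Jump, Aggressive): Bidder 1 can switch to Aggressive (3 → 10). Not NE.
(Snipe, Shade): Bidder 1 can switch to Jump (2 → 12). Not NE.
(Snipe, Honest): Bidder 1 gets 2, best alternative 1; Bidder 2 gets 12, best alternative 3. No profitable deviation — NE.
(Snipe, Aggressive): Bidder 1 can switch to Aggressive (6 → 10). Not NE.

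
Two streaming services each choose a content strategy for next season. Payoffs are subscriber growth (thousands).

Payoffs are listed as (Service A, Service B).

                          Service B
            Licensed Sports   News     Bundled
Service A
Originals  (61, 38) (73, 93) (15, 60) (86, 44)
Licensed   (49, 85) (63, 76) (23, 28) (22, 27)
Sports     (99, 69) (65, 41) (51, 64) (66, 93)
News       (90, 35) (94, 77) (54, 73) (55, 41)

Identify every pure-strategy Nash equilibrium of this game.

(Originals, Licensed): Service A can switch to Sports (61 → 99). Not NE.
(Originals, Sports): Service A can switch to News (73 → 94). Not NE.
(Originals, News): Service A can switch to Licensed (15 → 23). Not NE.
(Originals, Bundled): Service B can switch to Sports (44 → 93). Not NE.
(Licensed, Licensed): Service A can switch to Originals (49 → 61). Not NE.
(Licensed, Sports): Service A can switch to Originals (63 → 73). Not NE.
(News, Sports): Service A gets 94, best alternative 73; Service B gets 77, best alternative 73. No profitable deviation — NE.
(The remaining 9 profiles each have a profitable deviation by the same check.)

Pure NE: (News, Sports)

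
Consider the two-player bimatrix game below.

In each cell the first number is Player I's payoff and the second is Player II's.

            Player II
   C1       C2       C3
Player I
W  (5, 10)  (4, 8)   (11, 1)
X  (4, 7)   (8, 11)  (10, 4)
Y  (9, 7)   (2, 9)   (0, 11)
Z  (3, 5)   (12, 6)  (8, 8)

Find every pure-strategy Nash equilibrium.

Player I against C1: payoffs 5, 4, 9, 3 → best response Y.
Player I against C2: payoffs 4, 8, 2, 12 → best response Z.
Player I against C3: payoffs 11, 10, 0, 8 → best response W.
Player II against W: payoffs 10, 8, 1 → best response C1.
Player II against X: payoffs 7, 11, 4 → best response C2.
Player II against Y: payoffs 7, 9, 11 → best response C3.
Player II against Z: payoffs 5, 6, 8 → best response C3.
No profile is a mutual best response for all players.

No pure-strategy Nash equilibrium.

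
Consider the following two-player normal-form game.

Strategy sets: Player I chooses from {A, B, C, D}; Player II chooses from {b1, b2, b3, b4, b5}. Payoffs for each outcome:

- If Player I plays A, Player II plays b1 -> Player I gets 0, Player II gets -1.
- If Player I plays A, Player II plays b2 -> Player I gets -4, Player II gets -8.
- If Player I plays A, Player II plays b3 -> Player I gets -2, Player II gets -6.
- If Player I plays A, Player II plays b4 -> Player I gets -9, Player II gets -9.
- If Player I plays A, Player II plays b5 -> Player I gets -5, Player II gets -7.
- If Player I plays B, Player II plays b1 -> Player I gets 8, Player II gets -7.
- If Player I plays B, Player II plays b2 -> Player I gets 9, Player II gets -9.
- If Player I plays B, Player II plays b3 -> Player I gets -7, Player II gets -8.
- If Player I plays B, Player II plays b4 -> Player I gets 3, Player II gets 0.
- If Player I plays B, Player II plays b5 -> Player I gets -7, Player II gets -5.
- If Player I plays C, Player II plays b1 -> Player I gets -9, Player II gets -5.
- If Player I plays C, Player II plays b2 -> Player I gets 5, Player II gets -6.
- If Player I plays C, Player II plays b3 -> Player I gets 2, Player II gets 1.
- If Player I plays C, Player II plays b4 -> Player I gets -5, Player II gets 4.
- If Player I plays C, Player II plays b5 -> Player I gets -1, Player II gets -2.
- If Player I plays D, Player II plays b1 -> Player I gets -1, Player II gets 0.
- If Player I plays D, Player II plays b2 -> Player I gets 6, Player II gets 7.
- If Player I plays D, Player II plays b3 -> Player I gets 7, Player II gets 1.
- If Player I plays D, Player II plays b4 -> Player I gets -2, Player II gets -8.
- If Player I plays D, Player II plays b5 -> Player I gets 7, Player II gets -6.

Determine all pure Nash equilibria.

(A, b1): Player I can switch to B (0 → 8). Not NE.
(A, b2): Player I can switch to B (-4 → 9). Not NE.
(A, b3): Player I can switch to C (-2 → 2). Not NE.
(A, b4): Player I can switch to B (-9 → 3). Not NE.
(A, b5): Player I can switch to C (-5 → -1). Not NE.
(B, b1): Player II can switch to b4 (-7 → 0). Not NE.
(B, b2): Player II can switch to b1 (-9 → -7). Not NE.
(B, b3): Player I can switch to A (-7 → -2). Not NE.
(B, b4): Player I gets 3, best alternative -2; Player II gets 0, best alternative -5. No profitable deviation — NE.
(B, b5): Player I can switch to A (-7 → -5). Not NE.
(C, b1): Player I can switch to A (-9 → 0). Not NE.
(C, b2): Player I can switch to B (5 → 9). Not NE.
(C, b3): Player I can switch to D (2 → 7). Not NE.
(The remaining 7 profiles each have a profitable deviation by the same check.)

The unique pure-strategy Nash equilibrium is (B, b4).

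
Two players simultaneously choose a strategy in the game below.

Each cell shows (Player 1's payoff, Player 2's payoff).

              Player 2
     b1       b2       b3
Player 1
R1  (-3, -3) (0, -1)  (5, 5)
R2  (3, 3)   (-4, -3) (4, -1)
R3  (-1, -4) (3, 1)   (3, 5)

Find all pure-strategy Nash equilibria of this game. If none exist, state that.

Player 1 against b1: payoffs -3, 3, -1 → best response R2.
Player 1 against b2: payoffs 0, -4, 3 → best response R3.
Player 1 against b3: payoffs 5, 4, 3 → best response R1.
Player 2 against R1: payoffs -3, -1, 5 → best response b3.
Player 2 against R2: payoffs 3, -3, -1 → best response b1.
Player 2 against R3: payoffs -4, 1, 5 → best response b3.
Mutual best responses: (R1, b3); (R2, b1).

Pure-strategy Nash equilibria: (R1, b3), (R2, b1)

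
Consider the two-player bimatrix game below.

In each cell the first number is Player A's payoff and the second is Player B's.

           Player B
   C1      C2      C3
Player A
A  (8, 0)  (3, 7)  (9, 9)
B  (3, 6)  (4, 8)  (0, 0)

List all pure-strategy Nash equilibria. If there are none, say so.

Player A against C1: payoffs 8, 3 → best response A.
Player A against C2: payoffs 3, 4 → best response B.
Player A against C3: payoffs 9, 0 → best response A.
Player B against A: payoffs 0, 7, 9 → best response C3.
Player B against B: payoffs 6, 8, 0 → best response C2.
Mutual best responses: (A, C3); (B, C2).

(A, C3), (B, C2)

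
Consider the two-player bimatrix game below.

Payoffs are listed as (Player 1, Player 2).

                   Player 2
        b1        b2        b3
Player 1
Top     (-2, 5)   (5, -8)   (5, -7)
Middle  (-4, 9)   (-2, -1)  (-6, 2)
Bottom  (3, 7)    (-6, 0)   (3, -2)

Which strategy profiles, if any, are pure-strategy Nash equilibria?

The unique pure-strategy Nash equilibrium is (Bottom, b1).

Mark each player's best response to every combination of opponents' strategies; a profile where every player is best-responding is a pure Nash equilibrium.
Player 1 against b1: payoffs -2, -4, 3 → best response Bottom.
Player 1 against b2: payoffs 5, -2, -6 → best response Top.
Player 1 against b3: payoffs 5, -6, 3 → best response Top.
Player 2 against Top: payoffs 5, -8, -7 → best response b1.
Player 2 against Middle: payoffs 9, -1, 2 → best response b1.
Player 2 against Bottom: payoffs 7, 0, -2 → best response b1.
Mutual best responses: (Bottom, b1).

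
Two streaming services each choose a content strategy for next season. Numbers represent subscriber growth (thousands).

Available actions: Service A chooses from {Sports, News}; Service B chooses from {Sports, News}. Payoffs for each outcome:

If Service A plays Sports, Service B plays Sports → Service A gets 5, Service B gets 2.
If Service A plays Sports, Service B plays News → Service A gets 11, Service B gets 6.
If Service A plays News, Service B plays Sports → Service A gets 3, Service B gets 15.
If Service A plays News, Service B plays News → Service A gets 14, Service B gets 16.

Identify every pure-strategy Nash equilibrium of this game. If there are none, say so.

The unique pure-strategy Nash equilibrium is (News, News).

(Sports, Sports): Service B can switch to News (2 → 6). Not NE.
(Sports, News): Service A can switch to News (11 → 14). Not NE.
(News, Sports): Service A can switch to Sports (3 → 5). Not NE.
(News, News): Service A gets 14, best alternative 11; Service B gets 16, best alternative 15. No profitable deviation — NE.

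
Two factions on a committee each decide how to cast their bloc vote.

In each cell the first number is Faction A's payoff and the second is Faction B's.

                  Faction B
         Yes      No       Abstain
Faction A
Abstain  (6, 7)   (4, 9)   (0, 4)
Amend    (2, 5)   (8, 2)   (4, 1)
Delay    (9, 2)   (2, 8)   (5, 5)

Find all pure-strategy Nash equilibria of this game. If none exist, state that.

Faction A against Yes: payoffs 6, 2, 9 → best response Delay.
Faction A against No: payoffs 4, 8, 2 → best response Amend.
Faction A against Abstain: payoffs 0, 4, 5 → best response Delay.
Faction B against Abstain: payoffs 7, 9, 4 → best response No.
Faction B against Amend: payoffs 5, 2, 1 → best response Yes.
Faction B against Delay: payoffs 2, 8, 5 → best response No.
No profile is a mutual best response for all players.

No pure-strategy Nash equilibrium.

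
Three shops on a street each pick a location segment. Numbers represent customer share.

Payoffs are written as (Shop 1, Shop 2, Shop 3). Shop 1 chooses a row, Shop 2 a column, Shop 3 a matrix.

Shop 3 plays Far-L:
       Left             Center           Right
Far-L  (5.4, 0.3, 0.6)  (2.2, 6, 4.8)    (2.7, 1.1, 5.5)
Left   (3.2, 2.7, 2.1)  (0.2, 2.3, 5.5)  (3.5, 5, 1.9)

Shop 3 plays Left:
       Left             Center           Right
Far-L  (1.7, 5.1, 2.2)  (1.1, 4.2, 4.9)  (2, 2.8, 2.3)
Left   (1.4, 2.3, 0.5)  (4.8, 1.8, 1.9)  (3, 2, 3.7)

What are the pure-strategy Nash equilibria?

(Far-L, Left, Left)

(Far-L, Left, Far-L): Shop 2 can switch to Center (0.3 → 6). Not NE.
(Far-L, Left, Left): Shop 1 gets 1.7, best alternative 1.4; Shop 2 gets 5.1, best alternative 4.2; Shop 3 gets 2.2, best alternative 0.6. No profitable deviation — NE.
(Far-L, Center, Far-L): Shop 3 can switch to Left (4.8 → 4.9). Not NE.
(Far-L, Center, Left): Shop 1 can switch to Left (1.1 → 4.8). Not NE.
(Far-L, Right, Far-L): Shop 1 can switch to Left (2.7 → 3.5). Not NE.
(Far-L, Right, Left): Shop 1 can switch to Left (2 → 3). Not NE.
(Left, Left, Far-L): Shop 1 can switch to Far-L (3.2 → 5.4). Not NE.
(Left, Left, Left): Shop 1 can switch to Far-L (1.4 → 1.7). Not NE.
(Left, Center, Far-L): Shop 1 can switch to Far-L (0.2 → 2.2). Not NE.
(The remaining 3 profiles each have a profitable deviation by the same check.)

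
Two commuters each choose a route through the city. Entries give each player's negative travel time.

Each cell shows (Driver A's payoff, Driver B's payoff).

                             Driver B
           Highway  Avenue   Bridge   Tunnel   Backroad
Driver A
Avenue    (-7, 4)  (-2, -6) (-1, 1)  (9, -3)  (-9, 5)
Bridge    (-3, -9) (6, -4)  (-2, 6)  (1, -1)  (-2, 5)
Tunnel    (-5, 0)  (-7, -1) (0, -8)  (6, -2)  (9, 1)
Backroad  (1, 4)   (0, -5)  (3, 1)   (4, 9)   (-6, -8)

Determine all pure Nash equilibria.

Driver A against Highway: payoffs -7, -3, -5, 1 → best response Backroad.
Driver A against Avenue: payoffs -2, 6, -7, 0 → best response Bridge.
Driver A against Bridge: payoffs -1, -2, 0, 3 → best response Backroad.
Driver A against Tunnel: payoffs 9, 1, 6, 4 → best response Avenue.
Driver A against Backroad: payoffs -9, -2, 9, -6 → best response Tunnel.
Driver B against Avenue: payoffs 4, -6, 1, -3, 5 → best response Backroad.
Driver B against Bridge: payoffs -9, -4, 6, -1, 5 → best response Bridge.
Driver B against Tunnel: payoffs 0, -1, -8, -2, 1 → best response Backroad.
Driver B against Backroad: payoffs 4, -5, 1, 9, -8 → best response Tunnel.
Mutual best responses: (Tunnel, Backroad).

The unique pure-strategy Nash equilibrium is (Tunnel, Backroad).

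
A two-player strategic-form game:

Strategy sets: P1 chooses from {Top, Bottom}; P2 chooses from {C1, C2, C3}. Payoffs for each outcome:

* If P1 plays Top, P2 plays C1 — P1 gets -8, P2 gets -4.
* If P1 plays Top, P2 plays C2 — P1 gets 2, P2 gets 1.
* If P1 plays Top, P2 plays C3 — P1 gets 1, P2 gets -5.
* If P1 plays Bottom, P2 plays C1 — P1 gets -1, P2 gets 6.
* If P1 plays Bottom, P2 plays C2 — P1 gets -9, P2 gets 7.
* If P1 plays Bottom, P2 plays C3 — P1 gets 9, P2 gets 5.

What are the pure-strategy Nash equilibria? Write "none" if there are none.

P1 against C1: payoffs -8, -1 → best response Bottom.
P1 against C2: payoffs 2, -9 → best response Top.
P1 against C3: payoffs 1, 9 → best response Bottom.
P2 against Top: payoffs -4, 1, -5 → best response C2.
P2 against Bottom: payoffs 6, 7, 5 → best response C2.
Mutual best responses: (Top, C2).

(Top, C2)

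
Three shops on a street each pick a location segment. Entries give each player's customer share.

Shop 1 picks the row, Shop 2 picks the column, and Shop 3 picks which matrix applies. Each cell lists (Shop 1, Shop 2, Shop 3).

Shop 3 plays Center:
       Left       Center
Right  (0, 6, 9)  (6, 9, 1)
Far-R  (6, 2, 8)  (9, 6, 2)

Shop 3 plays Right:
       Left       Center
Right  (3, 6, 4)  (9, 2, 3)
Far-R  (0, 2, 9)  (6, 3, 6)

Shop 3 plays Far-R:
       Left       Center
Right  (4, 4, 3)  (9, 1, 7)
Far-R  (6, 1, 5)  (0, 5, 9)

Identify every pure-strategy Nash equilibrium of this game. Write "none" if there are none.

There is no pure-strategy Nash equilibrium.

Shop 1 against (Left, Center): payoffs 0, 6 → best response Far-R.
Shop 1 against (Left, Right): payoffs 3, 0 → best response Right.
Shop 1 against (Left, Far-R): payoffs 4, 6 → best response Far-R.
Shop 1 against (Center, Center): payoffs 6, 9 → best response Far-R.
Shop 1 against (Center, Right): payoffs 9, 6 → best response Right.
Shop 1 against (Center, Far-R): payoffs 9, 0 → best response Right.
Shop 2 against (Right, Center): payoffs 6, 9 → best response Center.
Shop 2 against (Right, Right): payoffs 6, 2 → best response Left.
Shop 2 against (Right, Far-R): payoffs 4, 1 → best response Left.
Shop 2 against (Far-R, Center): payoffs 2, 6 → best response Center.
Shop 2 against (Far-R, Right): payoffs 2, 3 → best response Center.
Shop 2 against (Far-R, Far-R): payoffs 1, 5 → best response Center.
Shop 3 against (Right, Left): payoffs 9, 4, 3 → best response Center.
Shop 3 against (Right, Center): payoffs 1, 3, 7 → best response Far-R.
Shop 3 against (Far-R, Left): payoffs 8, 9, 5 → best response Right.
Shop 3 against (Far-R, Center): payoffs 2, 6, 9 → best response Far-R.
No profile is a mutual best response for all players.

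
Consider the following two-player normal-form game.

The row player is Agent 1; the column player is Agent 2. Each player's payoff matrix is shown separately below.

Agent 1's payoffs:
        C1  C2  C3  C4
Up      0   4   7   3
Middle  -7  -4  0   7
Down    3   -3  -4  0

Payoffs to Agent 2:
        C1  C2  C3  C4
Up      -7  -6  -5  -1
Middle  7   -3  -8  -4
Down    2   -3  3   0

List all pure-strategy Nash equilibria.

Mark each player's best response to every combination of opponents' strategies; a profile where every player is best-responding is a pure Nash equilibrium.
Agent 1 against C1: payoffs 0, -7, 3 → best response Down.
Agent 1 against C2: payoffs 4, -4, -3 → best response Up.
Agent 1 against C3: payoffs 7, 0, -4 → best response Up.
Agent 1 against C4: payoffs 3, 7, 0 → best response Middle.
Agent 2 against Up: payoffs -7, -6, -5, -1 → best response C4.
Agent 2 against Middle: payoffs 7, -3, -8, -4 → best response C1.
Agent 2 against Down: payoffs 2, -3, 3, 0 → best response C3.
No profile is a mutual best response for all players.

There is no pure-strategy Nash equilibrium.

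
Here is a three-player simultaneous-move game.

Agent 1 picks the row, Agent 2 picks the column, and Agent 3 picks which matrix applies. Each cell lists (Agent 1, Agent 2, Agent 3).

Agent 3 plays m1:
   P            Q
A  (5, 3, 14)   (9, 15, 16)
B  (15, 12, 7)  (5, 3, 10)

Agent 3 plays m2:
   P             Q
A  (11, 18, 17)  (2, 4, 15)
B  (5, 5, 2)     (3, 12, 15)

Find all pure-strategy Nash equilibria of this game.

(A, P, m2) and (A, Q, m1) and (B, P, m1) and (B, Q, m2)

Agent 1 against (P, m1): payoffs 5, 15 → best response B.
Agent 1 against (P, m2): payoffs 11, 5 → best response A.
Agent 1 against (Q, m1): payoffs 9, 5 → best response A.
Agent 1 against (Q, m2): payoffs 2, 3 → best response B.
Agent 2 against (A, m1): payoffs 3, 15 → best response Q.
Agent 2 against (A, m2): payoffs 18, 4 → best response P.
Agent 2 against (B, m1): payoffs 12, 3 → best response P.
Agent 2 against (B, m2): payoffs 5, 12 → best response Q.
Agent 3 against (A, P): payoffs 14, 17 → best response m2.
Agent 3 against (A, Q): payoffs 16, 15 → best response m1.
Agent 3 against (B, P): payoffs 7, 2 → best response m1.
Agent 3 against (B, Q): payoffs 10, 15 → best response m2.
Mutual best responses: (A, P, m2); (A, Q, m1); (B, P, m1); (B, Q, m2).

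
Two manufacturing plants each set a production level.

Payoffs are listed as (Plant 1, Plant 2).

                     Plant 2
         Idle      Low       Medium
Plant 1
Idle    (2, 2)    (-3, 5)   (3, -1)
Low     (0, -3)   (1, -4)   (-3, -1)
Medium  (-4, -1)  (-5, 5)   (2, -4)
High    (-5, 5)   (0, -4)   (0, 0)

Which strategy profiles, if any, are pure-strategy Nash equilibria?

Plant 1 against Idle: payoffs 2, 0, -4, -5 → best response Idle.
Plant 1 against Low: payoffs -3, 1, -5, 0 → best response Low.
Plant 1 against Medium: payoffs 3, -3, 2, 0 → best response Idle.
Plant 2 against Idle: payoffs 2, 5, -1 → best response Low.
Plant 2 against Low: payoffs -3, -4, -1 → best response Medium.
Plant 2 against Medium: payoffs -1, 5, -4 → best response Low.
Plant 2 against High: payoffs 5, -4, 0 → best response Idle.
No profile is a mutual best response for all players.

No pure-strategy Nash equilibrium.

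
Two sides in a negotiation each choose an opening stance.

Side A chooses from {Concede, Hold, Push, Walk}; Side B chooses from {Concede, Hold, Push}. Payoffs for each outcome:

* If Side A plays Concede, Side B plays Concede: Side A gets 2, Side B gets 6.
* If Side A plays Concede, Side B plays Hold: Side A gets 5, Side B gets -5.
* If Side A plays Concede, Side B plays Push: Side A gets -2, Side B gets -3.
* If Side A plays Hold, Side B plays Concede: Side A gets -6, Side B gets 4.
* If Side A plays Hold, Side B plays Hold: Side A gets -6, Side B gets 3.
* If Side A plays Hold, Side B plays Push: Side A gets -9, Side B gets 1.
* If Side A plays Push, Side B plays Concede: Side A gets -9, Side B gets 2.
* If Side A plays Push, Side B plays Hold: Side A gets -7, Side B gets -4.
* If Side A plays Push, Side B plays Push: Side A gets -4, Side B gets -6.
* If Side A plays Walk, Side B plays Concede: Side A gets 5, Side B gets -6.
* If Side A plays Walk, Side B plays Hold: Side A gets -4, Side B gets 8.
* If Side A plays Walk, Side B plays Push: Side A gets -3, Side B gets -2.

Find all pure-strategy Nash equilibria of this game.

There is no pure-strategy Nash equilibrium.

(Concede, Concede): Side A can switch to Walk (2 → 5). Not NE.
(Concede, Hold): Side B can switch to Concede (-5 → 6). Not NE.
(Concede, Push): Side B can switch to Concede (-3 → 6). Not NE.
(Hold, Concede): Side A can switch to Concede (-6 → 2). Not NE.
(Hold, Hold): Side A can switch to Concede (-6 → 5). Not NE.
(Hold, Push): Side A can switch to Concede (-9 → -2). Not NE.
(Push, Concede): Side A can switch to Concede (-9 → 2). Not NE.
(Push, Hold): Side A can switch to Concede (-7 → 5). Not NE.
(The remaining 4 profiles each have a profitable deviation by the same check.)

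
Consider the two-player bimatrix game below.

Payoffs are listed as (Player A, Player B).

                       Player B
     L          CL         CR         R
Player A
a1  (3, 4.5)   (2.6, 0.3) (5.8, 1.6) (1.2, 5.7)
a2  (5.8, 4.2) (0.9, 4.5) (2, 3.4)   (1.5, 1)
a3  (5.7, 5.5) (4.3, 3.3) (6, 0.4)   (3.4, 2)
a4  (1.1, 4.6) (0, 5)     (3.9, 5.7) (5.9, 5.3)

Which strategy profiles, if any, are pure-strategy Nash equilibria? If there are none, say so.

This game has no pure Nash equilibrium.

Mark each player's best response to every combination of opponents' strategies; a profile where every player is best-responding is a pure Nash equilibrium.
Player A against L: payoffs 3, 5.8, 5.7, 1.1 → best response a2.
Player A against CL: payoffs 2.6, 0.9, 4.3, 0 → best response a3.
Player A against CR: payoffs 5.8, 2, 6, 3.9 → best response a3.
Player A against R: payoffs 1.2, 1.5, 3.4, 5.9 → best response a4.
Player B against a1: payoffs 4.5, 0.3, 1.6, 5.7 → best response R.
Player B against a2: payoffs 4.2, 4.5, 3.4, 1 → best response CL.
Player B against a3: payoffs 5.5, 3.3, 0.4, 2 → best response L.
Player B against a4: payoffs 4.6, 5, 5.7, 5.3 → best response CR.
No profile is a mutual best response for all players.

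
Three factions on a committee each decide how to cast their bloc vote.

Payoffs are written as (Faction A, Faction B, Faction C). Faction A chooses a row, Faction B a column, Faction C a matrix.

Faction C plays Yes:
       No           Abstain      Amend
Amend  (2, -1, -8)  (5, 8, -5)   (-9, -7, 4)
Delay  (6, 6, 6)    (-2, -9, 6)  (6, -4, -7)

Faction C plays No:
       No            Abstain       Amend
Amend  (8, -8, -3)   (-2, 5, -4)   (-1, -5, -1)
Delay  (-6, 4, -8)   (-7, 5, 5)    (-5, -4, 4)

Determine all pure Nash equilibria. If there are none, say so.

Pure-strategy Nash equilibria: (Amend, Abstain, No) and (Delay, No, Yes)

Faction A against (No, Yes): payoffs 2, 6 → best response Delay.
Faction A against (No, No): payoffs 8, -6 → best response Amend.
Faction A against (Abstain, Yes): payoffs 5, -2 → best response Amend.
Faction A against (Abstain, No): payoffs -2, -7 → best response Amend.
Faction A against (Amend, Yes): payoffs -9, 6 → best response Delay.
Faction A against (Amend, No): payoffs -1, -5 → best response Amend.
Faction B against (Amend, Yes): payoffs -1, 8, -7 → best response Abstain.
Faction B against (Amend, No): payoffs -8, 5, -5 → best response Abstain.
Faction B against (Delay, Yes): payoffs 6, -9, -4 → best response No.
Faction B against (Delay, No): payoffs 4, 5, -4 → best response Abstain.
Faction C against (Amend, No): payoffs -8, -3 → best response No.
Faction C against (Amend, Abstain): payoffs -5, -4 → best response No.
Faction C against (Amend, Amend): payoffs 4, -1 → best response Yes.
Faction C against (Delay, No): payoffs 6, -8 → best response Yes.
Faction C against (Delay, Abstain): payoffs 6, 5 → best response Yes.
Faction C against (Delay, Amend): payoffs -7, 4 → best response No.
Mutual best responses: (Amend, Abstain, No); (Delay, No, Yes).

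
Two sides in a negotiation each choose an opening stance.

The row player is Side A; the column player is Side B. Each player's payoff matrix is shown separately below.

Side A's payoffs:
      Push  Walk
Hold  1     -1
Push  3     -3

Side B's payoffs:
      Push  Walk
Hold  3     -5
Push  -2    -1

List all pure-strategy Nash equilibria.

none

(Hold, Push): Side A can switch to Push (1 → 3). Not NE.
(Hold, Walk): Side B can switch to Push (-5 → 3). Not NE.
(Push, Push): Side B can switch to Walk (-2 → -1). Not NE.
(Push, Walk): Side A can switch to Hold (-3 → -1). Not NE.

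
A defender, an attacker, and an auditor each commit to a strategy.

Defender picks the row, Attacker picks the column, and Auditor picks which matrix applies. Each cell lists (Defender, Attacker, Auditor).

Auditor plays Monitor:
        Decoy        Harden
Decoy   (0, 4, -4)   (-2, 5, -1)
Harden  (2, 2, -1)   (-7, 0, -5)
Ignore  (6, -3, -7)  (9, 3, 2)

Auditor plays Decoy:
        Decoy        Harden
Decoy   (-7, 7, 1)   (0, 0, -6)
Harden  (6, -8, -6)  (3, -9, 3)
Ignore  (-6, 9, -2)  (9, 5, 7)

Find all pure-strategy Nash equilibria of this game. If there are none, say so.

none

(Decoy, Decoy, Monitor): Defender can switch to Harden (0 → 2). Not NE.
(Decoy, Decoy, Decoy): Defender can switch to Harden (-7 → 6). Not NE.
(Decoy, Harden, Monitor): Defender can switch to Ignore (-2 → 9). Not NE.
(Decoy, Harden, Decoy): Defender can switch to Harden (0 → 3). Not NE.
(Harden, Decoy, Monitor): Defender can switch to Ignore (2 → 6). Not NE.
(Harden, Decoy, Decoy): Auditor can switch to Monitor (-6 → -1). Not NE.
(The remaining 6 profiles each have a profitable deviation by the same check.)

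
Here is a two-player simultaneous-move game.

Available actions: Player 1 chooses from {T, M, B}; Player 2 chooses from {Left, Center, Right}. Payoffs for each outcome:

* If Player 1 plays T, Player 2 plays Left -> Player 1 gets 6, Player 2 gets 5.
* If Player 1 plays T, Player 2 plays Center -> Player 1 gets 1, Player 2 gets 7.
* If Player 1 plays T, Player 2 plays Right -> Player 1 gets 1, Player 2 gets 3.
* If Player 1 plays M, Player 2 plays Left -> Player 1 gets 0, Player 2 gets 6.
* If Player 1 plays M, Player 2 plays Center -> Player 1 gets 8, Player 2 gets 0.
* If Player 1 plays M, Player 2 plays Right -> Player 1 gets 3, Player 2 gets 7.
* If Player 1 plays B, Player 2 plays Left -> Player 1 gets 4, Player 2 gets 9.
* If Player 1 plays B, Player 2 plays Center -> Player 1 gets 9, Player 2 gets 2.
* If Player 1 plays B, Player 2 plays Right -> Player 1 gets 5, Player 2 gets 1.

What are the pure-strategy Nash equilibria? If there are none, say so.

For each strategy profile, look for a profitable unilateral deviation.
(T, Left): Player 2 can switch to Center (5 → 7). Not NE.
(T, Center): Player 1 can switch to M (1 → 8). Not NE.
(T, Right): Player 1 can switch to M (1 → 3). Not NE.
(M, Left): Player 1 can switch to T (0 → 6). Not NE.
(M, Center): Player 1 can switch to B (8 → 9). Not NE.
(M, Right): Player 1 can switch to B (3 → 5). Not NE.
(The remaining 3 profiles each have a profitable deviation by the same check.)

No pure-strategy Nash equilibrium.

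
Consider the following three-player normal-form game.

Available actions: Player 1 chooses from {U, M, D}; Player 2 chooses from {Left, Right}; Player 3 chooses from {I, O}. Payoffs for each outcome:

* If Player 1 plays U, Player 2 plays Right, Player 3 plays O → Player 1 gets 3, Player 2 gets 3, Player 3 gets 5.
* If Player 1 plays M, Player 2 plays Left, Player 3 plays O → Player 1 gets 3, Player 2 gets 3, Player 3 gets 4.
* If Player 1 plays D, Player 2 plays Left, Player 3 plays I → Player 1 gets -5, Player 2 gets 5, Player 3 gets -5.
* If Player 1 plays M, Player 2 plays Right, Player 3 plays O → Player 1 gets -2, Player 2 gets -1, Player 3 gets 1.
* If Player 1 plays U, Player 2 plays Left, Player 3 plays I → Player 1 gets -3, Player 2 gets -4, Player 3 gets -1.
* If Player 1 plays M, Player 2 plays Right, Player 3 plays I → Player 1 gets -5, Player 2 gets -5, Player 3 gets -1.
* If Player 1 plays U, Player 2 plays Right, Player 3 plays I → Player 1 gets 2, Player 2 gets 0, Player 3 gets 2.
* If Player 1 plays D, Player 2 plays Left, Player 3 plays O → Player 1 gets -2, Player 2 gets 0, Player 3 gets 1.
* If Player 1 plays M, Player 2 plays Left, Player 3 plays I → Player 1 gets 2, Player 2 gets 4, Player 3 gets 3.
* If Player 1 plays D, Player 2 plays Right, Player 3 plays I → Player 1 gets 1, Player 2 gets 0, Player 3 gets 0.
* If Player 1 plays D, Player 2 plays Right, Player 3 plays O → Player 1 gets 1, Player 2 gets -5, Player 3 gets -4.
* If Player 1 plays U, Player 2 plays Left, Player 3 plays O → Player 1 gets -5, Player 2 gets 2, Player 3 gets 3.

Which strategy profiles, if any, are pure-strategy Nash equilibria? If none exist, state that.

Check each profile: it is a Nash equilibrium iff no player can strictly gain by switching unilaterally.
(U, Left, I): Player 1 can switch to M (-3 → 2). Not NE.
(U, Left, O): Player 1 can switch to M (-5 → 3). Not NE.
(U, Right, I): Player 3 can switch to O (2 → 5). Not NE.
(U, Right, O): Player 1 gets 3, best alternative 1; Player 2 gets 3, best alternative 2; Player 3 gets 5, best alternative 2. No profitable deviation — NE.
(M, Left, I): Player 3 can switch to O (3 → 4). Not NE.
(M, Left, O): Player 1 gets 3, best alternative -2; Player 2 gets 3, best alternative -1; Player 3 gets 4, best alternative 3. No profitable deviation — NE.
(M, Right, I): Player 1 can switch to U (-5 → 2). Not NE.
(M, Right, O): Player 1 can switch to U (-2 → 3). Not NE.
(D, Left, I): Player 1 can switch to U (-5 → -3). Not NE.
(D, Left, O): Player 1 can switch to M (-2 → 3). Not NE.
(D, Right, I): Player 1 can switch to U (1 → 2). Not NE.
(D, Right, O): Player 1 can switch to U (1 → 3). Not NE.

The pure Nash equilibria are (U, Right, O), (M, Left, O).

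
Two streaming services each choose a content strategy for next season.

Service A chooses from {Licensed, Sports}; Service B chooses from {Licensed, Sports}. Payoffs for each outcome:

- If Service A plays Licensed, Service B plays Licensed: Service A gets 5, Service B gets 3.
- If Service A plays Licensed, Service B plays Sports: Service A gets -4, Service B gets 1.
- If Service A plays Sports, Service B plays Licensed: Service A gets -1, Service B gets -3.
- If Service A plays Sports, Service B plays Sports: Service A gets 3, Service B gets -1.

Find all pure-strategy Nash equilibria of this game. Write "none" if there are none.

Service A against Licensed: payoffs 5, -1 → best response Licensed.
Service A against Sports: payoffs -4, 3 → best response Sports.
Service B against Licensed: payoffs 3, 1 → best response Licensed.
Service B against Sports: payoffs -3, -1 → best response Sports.
Mutual best responses: (Licensed, Licensed); (Sports, Sports).

The pure Nash equilibria are (Licensed, Licensed), (Sports, Sports).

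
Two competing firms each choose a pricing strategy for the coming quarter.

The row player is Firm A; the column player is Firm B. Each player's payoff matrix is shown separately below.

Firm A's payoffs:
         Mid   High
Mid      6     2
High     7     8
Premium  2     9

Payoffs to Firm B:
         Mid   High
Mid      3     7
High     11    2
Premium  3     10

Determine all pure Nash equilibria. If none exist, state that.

(High, Mid), (Premium, High)

(Mid, Mid): Firm A can switch to High (6 → 7). Not NE.
(Mid, High): Firm A can switch to High (2 → 8). Not NE.
(High, Mid): Firm A gets 7, best alternative 6; Firm B gets 11, best alternative 2. No profitable deviation — NE.
(High, High): Firm A can switch to Premium (8 → 9). Not NE.
(Premium, Mid): Firm A can switch to Mid (2 → 6). Not NE.
(Premium, High): Firm A gets 9, best alternative 8; Firm B gets 10, best alternative 3. No profitable deviation — NE.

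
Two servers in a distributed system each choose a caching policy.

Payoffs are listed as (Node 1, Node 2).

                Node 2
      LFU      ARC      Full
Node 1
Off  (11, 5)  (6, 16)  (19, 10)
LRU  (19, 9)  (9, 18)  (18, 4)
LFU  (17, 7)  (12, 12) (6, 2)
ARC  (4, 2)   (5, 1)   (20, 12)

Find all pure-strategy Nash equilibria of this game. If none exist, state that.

(Off, LFU): Node 1 can switch to LRU (11 → 19). Not NE.
(Off, ARC): Node 1 can switch to LRU (6 → 9). Not NE.
(Off, Full): Node 1 can switch to ARC (19 → 20). Not NE.
(LRU, LFU): Node 2 can switch to ARC (9 → 18). Not NE.
(LRU, ARC): Node 1 can switch to LFU (9 → 12). Not NE.
(LRU, Full): Node 1 can switch to Off (18 → 19). Not NE.
(LFU, ARC): Node 1 gets 12, best alternative 9; Node 2 gets 12, best alternative 7. No profitable deviation — NE.
(ARC, Full): Node 1 gets 20, best alternative 19; Node 2 gets 12, best alternative 2. No profitable deviation — NE.
(The remaining 4 profiles each have a profitable deviation by the same check.)

(LFU, ARC); (ARC, Full)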